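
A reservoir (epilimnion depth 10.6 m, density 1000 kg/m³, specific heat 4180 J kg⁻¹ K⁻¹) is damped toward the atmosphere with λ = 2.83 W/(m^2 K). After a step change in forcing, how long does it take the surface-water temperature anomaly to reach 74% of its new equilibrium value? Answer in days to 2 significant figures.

Areal heat capacity C = ρ c_p D = 1000 × 4180 × 10.6 = 4.43×10^7 J/(m^2 K).
τ = C / λ = 4.43×10^7 / 2.83 = 1.57×10^7 s.
Fraction reached: 1 − e^(−t/τ) = 0.74 ⇒ t = −τ ln(1 − 0.74) = τ × 1.35.
t = 2.11×10^7 s = 244 days.

240 days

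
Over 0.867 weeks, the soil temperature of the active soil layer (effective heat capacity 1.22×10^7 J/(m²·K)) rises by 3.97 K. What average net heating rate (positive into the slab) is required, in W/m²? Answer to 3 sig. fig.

Areal heat capacity C = 1.22×10^7 J/(m²·K) (given).
Required heat per unit area: Q = C ΔT = 1.22×10^7 × 3.97 = 4.84×10^7 J/m².
Flux F = Q / Δt = 4.84×10^7 / 5.24×10^5 s = 92.4 W/m².

92.4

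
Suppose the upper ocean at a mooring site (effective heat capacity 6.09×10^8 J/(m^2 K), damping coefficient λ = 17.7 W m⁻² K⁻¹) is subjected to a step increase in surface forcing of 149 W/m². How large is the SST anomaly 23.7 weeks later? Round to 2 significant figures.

Areal heat capacity C = 6.09×10^8 J/(m^2 K) (given).
τ = C / λ = 6.09×10^8 / 17.7 = 3.44×10^7 s.
Equilibrium anomaly ΔT_eq = F / λ = 149 / 17.7 = 8.42 K.
t = 23.7 weeks = 1.43×10^7 s, so t/τ = 0.417.
ΔT(t) = ΔT_eq (1 − e^(−t/τ)) = 8.42 × (1 − e^−0.417) = 2.87 K.

2.9 K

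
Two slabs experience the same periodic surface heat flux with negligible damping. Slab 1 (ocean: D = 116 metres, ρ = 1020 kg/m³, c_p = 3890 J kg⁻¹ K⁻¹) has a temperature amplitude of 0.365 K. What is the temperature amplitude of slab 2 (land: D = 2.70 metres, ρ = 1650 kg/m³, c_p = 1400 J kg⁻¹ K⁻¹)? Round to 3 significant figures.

26.9 K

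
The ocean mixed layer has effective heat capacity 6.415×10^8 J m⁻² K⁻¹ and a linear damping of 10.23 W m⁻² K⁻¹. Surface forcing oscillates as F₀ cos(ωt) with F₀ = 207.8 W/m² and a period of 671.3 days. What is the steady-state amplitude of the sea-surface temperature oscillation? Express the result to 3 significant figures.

Areal heat capacity C = 6.415×10^8 J m⁻² K⁻¹ (given).
Angular frequency ω = 2π / T = 2π / 5.80×10^7 s = 1.08×10^-7 s⁻¹.
√((Cω)² + λ²) = √((69.5)² + 10.23²) = 70.2 W/(m²·K).
Amplitude A = F₀ / √((Cω)²+λ²) = 207.8 / 70.2 = 2.96 K.

2.96 K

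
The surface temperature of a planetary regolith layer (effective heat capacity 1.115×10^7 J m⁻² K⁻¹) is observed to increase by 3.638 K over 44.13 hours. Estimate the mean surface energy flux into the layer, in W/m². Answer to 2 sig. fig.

Areal heat capacity C = 1.115×10^7 J m⁻² K⁻¹ (given).
Required heat per unit area: Q = C ΔT = 1.12×10^7 × 3.638 = 4.06×10^7 J/m².
Flux F = Q / Δt = 4.06×10^7 / 1.59×10^5 s = 255 W/m².

260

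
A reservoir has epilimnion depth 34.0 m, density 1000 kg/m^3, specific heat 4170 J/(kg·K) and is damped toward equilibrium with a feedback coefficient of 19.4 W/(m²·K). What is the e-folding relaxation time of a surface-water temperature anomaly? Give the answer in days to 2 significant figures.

85 days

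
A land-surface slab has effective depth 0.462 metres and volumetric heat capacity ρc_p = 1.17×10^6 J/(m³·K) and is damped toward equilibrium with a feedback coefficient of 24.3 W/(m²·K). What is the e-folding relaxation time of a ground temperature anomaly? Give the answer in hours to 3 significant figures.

6.18 hours

Areal heat capacity C = ρc_p × D = 1.17×10^6 × 0.462 = 5.41×10^5 J m⁻² K⁻¹.
Relaxation time τ = C / λ = 5.41×10^5 / 24.3 = 22200 s.
In hours: 22200 s / (3600 s/hour) = 6.18 hours.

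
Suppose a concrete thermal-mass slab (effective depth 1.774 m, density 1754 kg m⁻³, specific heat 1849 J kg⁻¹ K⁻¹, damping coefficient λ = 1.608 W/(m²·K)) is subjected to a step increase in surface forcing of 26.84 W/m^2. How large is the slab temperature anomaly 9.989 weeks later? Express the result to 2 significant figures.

14 K

Areal heat capacity C = ρ c_p D = 1754 × 1849 × 1.774 = 5.75×10^6 J/(m^2 K).
τ = C / λ = 5.75×10^6 / 1.608 = 3.58×10^6 s.
Equilibrium anomaly ΔT_eq = F / λ = 26.84 / 1.608 = 16.7 K.
t = 9.989 weeks = 6.04×10^6 s, so t/τ = 1.69.
ΔT(t) = ΔT_eq (1 − e^(−t/τ)) = 16.7 × (1 − e^−1.69) = 13.6 K.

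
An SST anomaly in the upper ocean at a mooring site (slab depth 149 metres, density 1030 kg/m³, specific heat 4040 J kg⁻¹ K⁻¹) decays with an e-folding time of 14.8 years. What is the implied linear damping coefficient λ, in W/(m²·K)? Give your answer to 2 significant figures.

1.3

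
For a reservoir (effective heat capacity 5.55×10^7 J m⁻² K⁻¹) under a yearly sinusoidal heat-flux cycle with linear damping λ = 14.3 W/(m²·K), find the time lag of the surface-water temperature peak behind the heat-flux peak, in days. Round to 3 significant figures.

38.2 days

Areal heat capacity C = 5.55×10^7 J m⁻² K⁻¹ (given).
ω = 2π / 3.15×10^7 s = 1.99×10^-7 s⁻¹.
Phase lag φ = arctan(Cω/λ) = arctan(11.1/14.3) = 0.658 rad.
Time lag = φ / ω = 0.658 / 1.99×10^-7 = 3.30×10^6 s = 38.2 days.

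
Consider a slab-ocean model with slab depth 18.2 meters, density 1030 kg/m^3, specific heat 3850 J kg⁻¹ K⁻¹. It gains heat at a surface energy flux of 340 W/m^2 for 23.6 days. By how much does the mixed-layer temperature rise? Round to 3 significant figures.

9.61 K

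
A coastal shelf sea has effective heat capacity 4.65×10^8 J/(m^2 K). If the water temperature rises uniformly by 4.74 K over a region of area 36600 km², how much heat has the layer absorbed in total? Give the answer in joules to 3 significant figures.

8.07×10^19 J

Areal heat capacity C = 4.65×10^8 J/(m^2 K) (given).
Heat per unit area: q = C ΔT = 4.65×10^8 × 4.74 = 2.20×10^9 J/m².
Total heat: Q = q × A = 2.20×10^9 × (36600 × 10⁶ m²) = 8.07×10^19 J.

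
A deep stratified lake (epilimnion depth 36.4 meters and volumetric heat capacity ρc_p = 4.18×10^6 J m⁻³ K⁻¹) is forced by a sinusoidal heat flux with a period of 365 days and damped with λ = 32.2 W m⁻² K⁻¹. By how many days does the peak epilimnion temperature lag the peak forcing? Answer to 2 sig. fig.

Areal heat capacity C = ρc_p × D = 4.18×10^6 × 36.4 = 1.52×10^8 J/(m^2 K).
ω = 2π / 3.15×10^7 s = 1.99×10^-7 s⁻¹.
Phase lag φ = arctan(Cω/λ) = arctan(30.3/32.2) = 0.755 rad.
Time lag = φ / ω = 0.755 / 1.99×10^-7 = 3.79×10^6 s = 43.9 days.

44 days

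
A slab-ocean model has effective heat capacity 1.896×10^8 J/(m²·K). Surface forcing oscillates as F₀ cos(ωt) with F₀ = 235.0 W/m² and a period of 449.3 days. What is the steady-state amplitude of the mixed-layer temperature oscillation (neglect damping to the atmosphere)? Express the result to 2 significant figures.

Areal heat capacity C = 1.896×10^8 J/(m²·K) (given).
Angular frequency ω = 2π / T = 2π / 3.88×10^7 s = 1.62×10^-7 s⁻¹.
Cω = 1.90×10^8 × 1.62×10^-7 = 30.7 W/(m²·K).
Amplitude A = F₀ / (Cω) = 235.0 / 30.7 = 7.66 K.

7.7 K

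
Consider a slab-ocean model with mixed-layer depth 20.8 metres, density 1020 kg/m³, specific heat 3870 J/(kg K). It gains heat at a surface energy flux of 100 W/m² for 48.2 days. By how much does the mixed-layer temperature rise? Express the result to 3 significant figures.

Areal heat capacity C = ρ c_p D = 1020 × 3870 × 20.8 = 8.21×10^7 J/(m^2 K).
Net heat input Q = F Δt = 100 × (48.2 days × 86400 s/day) = 4.16×10^8 J/m².
ΔT = Q / C = 4.16×10^8 / 8.21×10^7 = 5.07 K.

5.07 K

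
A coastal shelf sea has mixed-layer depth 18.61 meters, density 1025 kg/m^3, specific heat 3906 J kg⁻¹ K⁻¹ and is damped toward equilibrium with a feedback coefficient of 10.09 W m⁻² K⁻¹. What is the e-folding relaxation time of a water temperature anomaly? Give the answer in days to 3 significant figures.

85.5 days

Areal heat capacity C = ρ c_p D = 1025 × 3906 × 18.61 = 7.45×10^7 J m⁻² K⁻¹.
Relaxation time τ = C / λ = 7.45×10^7 / 10.09 = 7.38×10^6 s.
In days: 7.38×10^6 s / (86400 s/day) = 85.5 days.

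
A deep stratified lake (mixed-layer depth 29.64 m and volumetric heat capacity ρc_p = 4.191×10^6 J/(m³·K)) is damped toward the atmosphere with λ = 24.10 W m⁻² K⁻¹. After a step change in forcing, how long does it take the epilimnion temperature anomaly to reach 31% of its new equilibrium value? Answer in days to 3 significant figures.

Areal heat capacity C = ρc_p × D = 4.191×10^6 × 29.64 = 1.24×10^8 J/(m^2 K).
τ = C / λ = 1.24×10^8 / 24.10 = 5.15×10^6 s.
Fraction reached: 1 − e^(−t/τ) = 0.31 ⇒ t = −τ ln(1 − 0.31) = τ × 0.371.
t = 1.91×10^6 s = 22.1 days.

22.1 days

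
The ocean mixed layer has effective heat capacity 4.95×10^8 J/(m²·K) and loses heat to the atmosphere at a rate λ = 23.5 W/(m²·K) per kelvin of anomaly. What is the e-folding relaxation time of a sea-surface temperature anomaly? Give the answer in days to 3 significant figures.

Areal heat capacity C = 4.95×10^8 J/(m²·K) (given).
Relaxation time τ = C / λ = 4.95×10^8 / 23.5 = 2.11×10^7 s.
In days: 2.11×10^7 s / (86400 s/day) = 244 days.

244 days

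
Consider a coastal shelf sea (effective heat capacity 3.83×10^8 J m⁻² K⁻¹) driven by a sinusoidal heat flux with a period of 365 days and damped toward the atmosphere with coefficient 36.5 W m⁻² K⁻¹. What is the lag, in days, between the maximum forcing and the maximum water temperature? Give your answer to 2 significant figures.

65 days

Areal heat capacity C = 3.83×10^8 J m⁻² K⁻¹ (given).
ω = 2π / 3.15×10^7 s = 1.99×10^-7 s⁻¹.
Phase lag φ = arctan(Cω/λ) = arctan(76.3/36.5) = 1.12 rad.
Time lag = φ / ω = 1.12 / 1.99×10^-7 = 5.64×10^6 s = 65.3 days.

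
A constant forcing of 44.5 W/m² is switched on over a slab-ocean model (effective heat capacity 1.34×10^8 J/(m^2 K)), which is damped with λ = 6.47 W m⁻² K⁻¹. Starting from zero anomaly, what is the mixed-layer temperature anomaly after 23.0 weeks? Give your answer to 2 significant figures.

Areal heat capacity C = 1.34×10^8 J/(m^2 K) (given).
τ = C / λ = 1.34×10^8 / 6.47 = 2.07×10^7 s.
Equilibrium anomaly ΔT_eq = F / λ = 44.5 / 6.47 = 6.88 K.
t = 23.0 weeks = 1.39×10^7 s, so t/τ = 0.672.
ΔT(t) = ΔT_eq (1 − e^(−t/τ)) = 6.88 × (1 − e^−0.672) = 3.36 K.

3.4 K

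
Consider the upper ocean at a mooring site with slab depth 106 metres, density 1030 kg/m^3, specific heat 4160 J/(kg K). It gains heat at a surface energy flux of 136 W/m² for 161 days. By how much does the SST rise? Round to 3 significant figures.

4.17 K

Areal heat capacity C = ρ c_p D = 1030 × 4160 × 106 = 4.54×10^8 J/(m²·K).
Net heat input Q = F Δt = 136 × (161 days × 86400 s/day) = 1.89×10^9 J/m².
ΔT = Q / C = 1.89×10^9 / 4.54×10^8 = 4.17 K.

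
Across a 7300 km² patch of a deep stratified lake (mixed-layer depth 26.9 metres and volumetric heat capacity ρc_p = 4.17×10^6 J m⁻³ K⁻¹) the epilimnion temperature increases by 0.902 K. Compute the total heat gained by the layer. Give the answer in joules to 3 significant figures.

Areal heat capacity C = ρc_p × D = 4.17×10^6 × 26.9 = 1.12×10^8 J/(m²·K).
Heat per unit area: q = C ΔT = 1.12×10^8 × 0.902 = 1.01×10^8 J/m².
Total heat: Q = q × A = 1.01×10^8 × (7300 × 10⁶ m²) = 7.39×10^17 J.

7.39×10^17 J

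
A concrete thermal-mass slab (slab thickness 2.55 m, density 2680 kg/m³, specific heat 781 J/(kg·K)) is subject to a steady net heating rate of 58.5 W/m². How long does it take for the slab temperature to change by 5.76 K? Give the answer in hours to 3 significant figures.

146 hours

Areal heat capacity C = ρ c_p D = 2680 × 781 × 2.55 = 5.34×10^6 J/(m^2 K).
Time required: Δt = C ΔT / F = 5.34×10^6 × 5.76 / 58.5 = 5.26×10^5 s.
In hours: 5.26×10^5 s / (3600 s/hour) = 146 hours.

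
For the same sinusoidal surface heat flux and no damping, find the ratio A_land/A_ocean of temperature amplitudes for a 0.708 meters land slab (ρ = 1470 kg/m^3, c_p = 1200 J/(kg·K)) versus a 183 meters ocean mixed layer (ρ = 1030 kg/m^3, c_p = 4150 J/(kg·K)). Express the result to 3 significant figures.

626

C_ocean = 1030 × 4150 × 183 = 7.82×10^8 J/(m²·K).
C_land = 1470 × 1200 × 0.708 = 1.25×10^6 J/(m²·K).
Undamped amplitude ∝ 1/C, so A_land/A_ocean = C_ocean/C_land = 626.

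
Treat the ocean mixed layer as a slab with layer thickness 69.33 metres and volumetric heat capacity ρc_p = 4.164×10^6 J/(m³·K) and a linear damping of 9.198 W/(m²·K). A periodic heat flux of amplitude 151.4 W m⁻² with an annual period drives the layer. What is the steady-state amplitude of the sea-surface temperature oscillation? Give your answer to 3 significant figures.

2.60 K

Areal heat capacity C = ρc_p × D = 4.164×10^6 × 69.33 = 2.89×10^8 J m⁻² K⁻¹.
Angular frequency ω = 2π / T = 2π / 3.15×10^7 s = 1.99×10^-7 s⁻¹.
√((Cω)² + λ²) = √((57.5)² + 9.198²) = 58.2 W/(m²·K).
Amplitude A = F₀ / √((Cω)²+λ²) = 151.4 / 58.2 = 2.60 K.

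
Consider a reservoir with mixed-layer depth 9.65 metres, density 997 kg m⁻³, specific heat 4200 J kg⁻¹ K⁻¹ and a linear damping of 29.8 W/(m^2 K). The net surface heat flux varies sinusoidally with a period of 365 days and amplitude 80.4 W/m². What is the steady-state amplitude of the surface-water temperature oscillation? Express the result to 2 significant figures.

Areal heat capacity C = ρ c_p D = 997 × 4200 × 9.65 = 4.04×10^7 J/(m²·K).
Angular frequency ω = 2π / T = 2π / 3.15×10^7 s = 1.99×10^-7 s⁻¹.
√((Cω)² + λ²) = √((8.05)² + 29.8²) = 30.9 W/(m²·K).
Amplitude A = F₀ / √((Cω)²+λ²) = 80.4 / 30.9 = 2.60 K.

2.6 K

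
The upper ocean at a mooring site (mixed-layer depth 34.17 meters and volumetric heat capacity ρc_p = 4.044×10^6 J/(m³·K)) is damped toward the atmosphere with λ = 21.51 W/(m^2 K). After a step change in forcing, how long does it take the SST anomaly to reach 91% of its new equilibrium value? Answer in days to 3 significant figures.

179 days

Areal heat capacity C = ρc_p × D = 4.044×10^6 × 34.17 = 1.38×10^8 J m⁻² K⁻¹.
τ = C / λ = 1.38×10^8 / 21.51 = 6.42×10^6 s.
Fraction reached: 1 − e^(−t/τ) = 0.91 ⇒ t = −τ ln(1 − 0.91) = τ × 2.41.
t = 1.55×10^7 s = 179 days.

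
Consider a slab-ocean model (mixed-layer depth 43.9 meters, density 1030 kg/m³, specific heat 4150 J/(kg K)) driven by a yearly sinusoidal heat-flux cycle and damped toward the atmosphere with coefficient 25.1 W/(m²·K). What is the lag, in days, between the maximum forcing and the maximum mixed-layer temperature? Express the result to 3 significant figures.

Areal heat capacity C = ρ c_p D = 1030 × 4150 × 43.9 = 1.88×10^8 J m⁻² K⁻¹.
ω = 2π / 3.15×10^7 s = 1.99×10^-7 s⁻¹.
Phase lag φ = arctan(Cω/λ) = arctan(37.4/25.1) = 0.980 rad.
Time lag = φ / ω = 0.980 / 1.99×10^-7 = 4.92×10^6 s = 56.9 days.

56.9 days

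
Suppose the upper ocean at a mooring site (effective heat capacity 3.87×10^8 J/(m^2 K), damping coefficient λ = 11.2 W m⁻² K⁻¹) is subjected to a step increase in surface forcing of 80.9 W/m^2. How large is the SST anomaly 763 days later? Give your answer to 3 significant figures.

6.15 K

Areal heat capacity C = 3.87×10^8 J/(m^2 K) (given).
τ = C / λ = 3.87×10^8 / 11.2 = 3.46×10^7 s.
Equilibrium anomaly ΔT_eq = F / λ = 80.9 / 11.2 = 7.22 K.
t = 763 days = 6.59×10^7 s, so t/τ = 1.91.
ΔT(t) = ΔT_eq (1 − e^(−t/τ)) = 7.22 × (1 − e^−1.91) = 6.15 K.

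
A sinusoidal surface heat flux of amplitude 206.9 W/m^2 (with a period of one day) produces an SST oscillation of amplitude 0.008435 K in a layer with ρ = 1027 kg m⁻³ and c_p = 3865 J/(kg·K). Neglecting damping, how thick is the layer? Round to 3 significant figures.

ω = 2π / 86400 s = 7.27×10^-5 s⁻¹.
Required C = F₀ / (A ω) = 206.9 / (0.008435 × 7.27×10^-5) = 3.37×10^8 J/(m²·K).
D = C / (ρ c_p) = 3.37×10^8 / (1027 × 3865) = 85.0 m.

85.0 m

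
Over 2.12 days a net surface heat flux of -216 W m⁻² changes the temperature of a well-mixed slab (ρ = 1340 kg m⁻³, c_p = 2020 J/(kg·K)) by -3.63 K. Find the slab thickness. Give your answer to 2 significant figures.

4.0 m

Heat input Q = F Δt = -216 × 1.83×10^5 s = -3.96×10^7 J/m².
Required areal heat capacity C = Q / ΔT = 1.09×10^7 J/(m²·K).
Depth D = C / (ρ c_p) = 1.09×10^7 / (1340 × 2020) = 4.03 m.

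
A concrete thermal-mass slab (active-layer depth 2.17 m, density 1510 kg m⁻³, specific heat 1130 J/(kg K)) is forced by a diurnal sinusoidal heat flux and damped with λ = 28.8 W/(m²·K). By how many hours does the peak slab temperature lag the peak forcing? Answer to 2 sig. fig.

5.6 hours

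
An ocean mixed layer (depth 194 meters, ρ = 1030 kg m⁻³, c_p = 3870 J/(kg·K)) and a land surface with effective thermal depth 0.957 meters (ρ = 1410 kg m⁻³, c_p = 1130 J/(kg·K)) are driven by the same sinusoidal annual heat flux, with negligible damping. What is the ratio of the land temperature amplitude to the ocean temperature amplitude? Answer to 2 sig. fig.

510

C_ocean = 1030 × 3870 × 194 = 7.73×10^8 J/(m²·K).
C_land = 1410 × 1130 × 0.957 = 1.52×10^6 J/(m²·K).
Undamped amplitude ∝ 1/C, so A_land/A_ocean = C_ocean/C_land = 507.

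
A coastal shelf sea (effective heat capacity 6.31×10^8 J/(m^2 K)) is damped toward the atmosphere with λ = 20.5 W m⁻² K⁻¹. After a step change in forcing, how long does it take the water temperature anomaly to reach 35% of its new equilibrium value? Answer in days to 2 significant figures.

150 days

Areal heat capacity C = 6.31×10^8 J/(m^2 K) (given).
τ = C / λ = 6.31×10^8 / 20.5 = 3.08×10^7 s.
Fraction reached: 1 − e^(−t/τ) = 0.35 ⇒ t = −τ ln(1 − 0.35) = τ × 0.431.
t = 1.33×10^7 s = 153 days.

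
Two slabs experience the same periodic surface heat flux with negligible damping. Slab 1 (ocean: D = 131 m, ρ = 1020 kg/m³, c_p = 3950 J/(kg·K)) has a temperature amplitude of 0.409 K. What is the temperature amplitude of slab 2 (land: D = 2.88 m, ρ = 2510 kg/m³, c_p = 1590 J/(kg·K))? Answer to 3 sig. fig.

18.8 K

C_ocean = 5.28×10^8 J/(m²·K); C_land = 1.15×10^7 J/(m²·K).
A ∝ 1/C ⇒ A_land = A_ocean × C_ocean/C_land = 0.409 × 45.9 = 18.8 K.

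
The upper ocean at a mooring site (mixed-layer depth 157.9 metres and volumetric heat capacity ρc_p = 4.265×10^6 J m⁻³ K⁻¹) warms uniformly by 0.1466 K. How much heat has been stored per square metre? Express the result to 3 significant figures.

Areal heat capacity C = ρc_p × D = 4.265×10^6 × 157.9 = 6.73×10^8 J m⁻² K⁻¹.
ΔQ = C ΔT = 6.73×10^8 × 0.1466 = 9.87×10^7 J/m².

9.87×10^7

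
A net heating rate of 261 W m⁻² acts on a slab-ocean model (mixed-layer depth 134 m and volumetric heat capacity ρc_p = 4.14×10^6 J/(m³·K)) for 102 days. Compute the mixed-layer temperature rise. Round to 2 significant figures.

4.1 K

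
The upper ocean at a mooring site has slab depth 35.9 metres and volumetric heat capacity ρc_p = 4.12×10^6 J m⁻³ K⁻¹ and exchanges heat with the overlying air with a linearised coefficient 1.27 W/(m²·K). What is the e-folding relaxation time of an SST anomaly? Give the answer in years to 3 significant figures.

Areal heat capacity C = ρc_p × D = 4.12×10^6 × 35.9 = 1.48×10^8 J/(m²·K).
Relaxation time τ = C / λ = 1.48×10^8 / 1.27 = 1.16×10^8 s.
In years: 1.16×10^8 s / (3.156×10^7 s/year) = 3.69 years.

3.69 years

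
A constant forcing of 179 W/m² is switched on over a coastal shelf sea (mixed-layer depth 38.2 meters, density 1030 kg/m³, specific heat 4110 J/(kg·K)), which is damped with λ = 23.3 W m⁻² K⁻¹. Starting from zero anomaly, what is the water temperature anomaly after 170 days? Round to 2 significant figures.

Areal heat capacity C = ρ c_p D = 1030 × 4110 × 38.2 = 1.62×10^8 J/(m^2 K).
τ = C / λ = 1.62×10^8 / 23.3 = 6.94×10^6 s.
Equilibrium anomaly ΔT_eq = F / λ = 179 / 23.3 = 7.68 K.
t = 170 days = 1.47×10^7 s, so t/τ = 2.12.
ΔT(t) = ΔT_eq (1 − e^(−t/τ)) = 7.68 × (1 − e^−2.12) = 6.76 K.

6.8 K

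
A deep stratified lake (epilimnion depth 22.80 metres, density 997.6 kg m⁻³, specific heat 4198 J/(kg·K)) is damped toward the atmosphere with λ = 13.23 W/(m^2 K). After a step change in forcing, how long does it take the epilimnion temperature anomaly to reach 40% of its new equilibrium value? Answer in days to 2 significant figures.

Areal heat capacity C = ρ c_p D = 997.6 × 4198 × 22.80 = 9.55×10^7 J/(m^2 K).
τ = C / λ = 9.55×10^7 / 13.23 = 7.22×10^6 s.
Fraction reached: 1 − e^(−t/τ) = 0.40 ⇒ t = −τ ln(1 − 0.40) = τ × 0.511.
t = 3.69×10^6 s = 42.7 days.

43 days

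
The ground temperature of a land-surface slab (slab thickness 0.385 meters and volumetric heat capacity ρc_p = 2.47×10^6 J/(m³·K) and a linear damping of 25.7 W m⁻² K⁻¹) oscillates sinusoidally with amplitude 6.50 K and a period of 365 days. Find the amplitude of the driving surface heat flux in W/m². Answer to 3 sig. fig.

167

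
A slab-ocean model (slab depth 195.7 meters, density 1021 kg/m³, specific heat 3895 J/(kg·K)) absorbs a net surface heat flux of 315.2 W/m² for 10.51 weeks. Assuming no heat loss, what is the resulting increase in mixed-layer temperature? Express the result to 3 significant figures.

2.57 K

Areal heat capacity C = ρ c_p D = 1021 × 3895 × 195.7 = 7.78×10^8 J/(m^2 K).
Net heat input Q = F Δt = 315.2 × (10.51 weeks × 6.048×10^5 s/week) = 2.00×10^9 J/m².
ΔT = Q / C = 2.00×10^9 / 7.78×10^8 = 2.57 K.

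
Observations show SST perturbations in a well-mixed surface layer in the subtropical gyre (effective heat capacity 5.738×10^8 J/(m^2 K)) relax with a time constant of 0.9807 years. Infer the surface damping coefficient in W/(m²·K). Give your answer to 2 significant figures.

Areal heat capacity C = 5.738×10^8 J/(m^2 K) (given).
τ = 0.9807 years = 3.09×10^7 s.
λ = C / τ = 5.74×10^8 / 3.09×10^7 = 18.5 W/(m²·K).

19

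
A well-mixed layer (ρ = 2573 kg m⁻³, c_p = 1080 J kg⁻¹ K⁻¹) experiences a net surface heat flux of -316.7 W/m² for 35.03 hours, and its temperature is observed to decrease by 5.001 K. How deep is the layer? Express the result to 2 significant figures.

2.9 m

Heat input Q = F Δt = -316.7 × 1.26×10^5 s = -3.99×10^7 J/m².
Required areal heat capacity C = Q / ΔT = 7.99×10^6 J/(m²·K).
Depth D = C / (ρ c_p) = 7.99×10^6 / (2573 × 1080) = 2.87 m.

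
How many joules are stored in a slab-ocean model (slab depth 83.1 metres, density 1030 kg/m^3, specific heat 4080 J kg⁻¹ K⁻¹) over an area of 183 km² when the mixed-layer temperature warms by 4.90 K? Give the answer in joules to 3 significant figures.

Areal heat capacity C = ρ c_p D = 1030 × 4080 × 83.1 = 3.49×10^8 J/(m²·K).
Heat per unit area: q = C ΔT = 3.49×10^8 × 4.90 = 1.71×10^9 J/m².
Total heat: Q = q × A = 1.71×10^9 × (183 × 10⁶ m²) = 3.13×10^17 J.

3.13×10^17 J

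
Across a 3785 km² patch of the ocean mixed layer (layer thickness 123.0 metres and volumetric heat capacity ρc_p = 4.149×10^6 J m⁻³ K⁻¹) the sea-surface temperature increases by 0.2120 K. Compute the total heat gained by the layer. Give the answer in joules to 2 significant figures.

4.1×10^17 J

Areal heat capacity C = ρc_p × D = 4.149×10^6 × 123.0 = 5.10×10^8 J/(m²·K).
Heat per unit area: q = C ΔT = 5.10×10^8 × 0.2120 = 1.08×10^8 J/m².
Total heat: Q = q × A = 1.08×10^8 × (3785 × 10⁶ m²) = 4.09×10^17 J.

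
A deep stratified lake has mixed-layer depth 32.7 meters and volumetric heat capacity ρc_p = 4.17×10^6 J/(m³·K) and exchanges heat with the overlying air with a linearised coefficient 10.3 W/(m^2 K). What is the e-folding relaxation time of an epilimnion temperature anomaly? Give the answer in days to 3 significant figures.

Areal heat capacity C = ρc_p × D = 4.17×10^6 × 32.7 = 1.36×10^8 J/(m²·K).
Relaxation time τ = C / λ = 1.36×10^8 / 10.3 = 1.32×10^7 s.
In days: 1.32×10^7 s / (86400 s/day) = 153 days.

153 days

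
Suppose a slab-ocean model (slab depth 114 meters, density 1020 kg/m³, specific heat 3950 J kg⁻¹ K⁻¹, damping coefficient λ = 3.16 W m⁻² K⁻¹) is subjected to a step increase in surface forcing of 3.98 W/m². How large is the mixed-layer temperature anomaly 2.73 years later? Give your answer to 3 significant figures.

Areal heat capacity C = ρ c_p D = 1020 × 3950 × 114 = 4.59×10^8 J m⁻² K⁻¹.
τ = C / λ = 4.59×10^8 / 3.16 = 1.45×10^8 s.
Equilibrium anomaly ΔT_eq = F / λ = 3.98 / 3.16 = 1.26 K.
t = 2.73 years = 8.62×10^7 s, so t/τ = 0.593.
ΔT(t) = ΔT_eq (1 − e^(−t/τ)) = 1.26 × (1 − e^−0.593) = 0.563 K.

0.563 K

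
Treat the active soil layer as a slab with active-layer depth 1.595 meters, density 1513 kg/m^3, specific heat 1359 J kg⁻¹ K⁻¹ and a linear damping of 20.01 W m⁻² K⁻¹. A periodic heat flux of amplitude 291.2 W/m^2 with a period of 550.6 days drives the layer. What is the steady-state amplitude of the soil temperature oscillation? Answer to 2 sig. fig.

15 K

Areal heat capacity C = ρ c_p D = 1513 × 1359 × 1.595 = 3.28×10^6 J/(m²·K).
Angular frequency ω = 2π / T = 2π / 4.76×10^7 s = 1.32×10^-7 s⁻¹.
√((Cω)² + λ²) = √((0.433)² + 20.01²) = 20.0 W/(m²·K).
Amplitude A = F₀ / √((Cω)²+λ²) = 291.2 / 20.0 = 14.5 K.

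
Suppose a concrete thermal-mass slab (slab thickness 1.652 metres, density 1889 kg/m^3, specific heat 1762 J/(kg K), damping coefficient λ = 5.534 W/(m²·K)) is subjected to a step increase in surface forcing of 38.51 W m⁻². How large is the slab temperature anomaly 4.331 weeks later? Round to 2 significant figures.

Areal heat capacity C = ρ c_p D = 1889 × 1762 × 1.652 = 5.50×10^6 J/(m^2 K).
τ = C / λ = 5.50×10^6 / 5.534 = 9.94×10^5 s.
Equilibrium anomaly ΔT_eq = F / λ = 38.51 / 5.534 = 6.96 K.
t = 4.331 weeks = 2.62×10^6 s, so t/τ = 2.64.
ΔT(t) = ΔT_eq (1 − e^(−t/τ)) = 6.96 × (1 − e^−2.64) = 6.46 K.

6.5 K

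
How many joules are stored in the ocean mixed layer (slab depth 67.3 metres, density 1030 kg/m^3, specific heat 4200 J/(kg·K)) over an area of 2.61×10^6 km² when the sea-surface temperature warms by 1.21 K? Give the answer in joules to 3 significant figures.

9.19×10^20 J

Areal heat capacity C = ρ c_p D = 1030 × 4200 × 67.3 = 2.91×10^8 J/(m^2 K).
Heat per unit area: q = C ΔT = 2.91×10^8 × 1.21 = 3.52×10^8 J/m².
Total heat: Q = q × A = 3.52×10^8 × (2.61×10^6 × 10⁶ m²) = 9.19×10^20 J.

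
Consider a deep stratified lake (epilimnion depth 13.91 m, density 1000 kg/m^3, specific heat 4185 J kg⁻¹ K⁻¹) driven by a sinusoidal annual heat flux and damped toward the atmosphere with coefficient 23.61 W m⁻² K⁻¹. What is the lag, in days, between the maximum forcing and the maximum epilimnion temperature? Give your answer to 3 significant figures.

26.5 days

Areal heat capacity C = ρ c_p D = 1000 × 4185 × 13.91 = 5.82×10^7 J/(m^2 K).
ω = 2π / 3.15×10^7 s = 1.99×10^-7 s⁻¹.
Phase lag φ = arctan(Cω/λ) = arctan(11.6/23.61) = 0.457 rad.
Time lag = φ / ω = 0.457 / 1.99×10^-7 = 2.29×10^6 s = 26.5 days.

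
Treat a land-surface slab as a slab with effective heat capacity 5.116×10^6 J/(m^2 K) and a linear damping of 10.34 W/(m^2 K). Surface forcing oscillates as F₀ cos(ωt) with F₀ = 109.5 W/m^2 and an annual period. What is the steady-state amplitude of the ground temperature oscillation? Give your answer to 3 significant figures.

10.5 K

Areal heat capacity C = 5.116×10^6 J/(m^2 K) (given).
Angular frequency ω = 2π / T = 2π / 3.15×10^7 s = 1.99×10^-7 s⁻¹.
√((Cω)² + λ²) = √((1.02)² + 10.34²) = 10.4 W/(m²·K).
Amplitude A = F₀ / √((Cω)²+λ²) = 109.5 / 10.4 = 10.5 K.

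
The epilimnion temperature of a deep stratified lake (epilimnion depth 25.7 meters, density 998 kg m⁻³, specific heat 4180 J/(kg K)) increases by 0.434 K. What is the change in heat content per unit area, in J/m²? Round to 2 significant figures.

Areal heat capacity C = ρ c_p D = 998 × 4180 × 25.7 = 1.07×10^8 J/(m²·K).
ΔQ = C ΔT = 1.07×10^8 × 0.434 = 4.65×10^7 J/m².

4.7×10^7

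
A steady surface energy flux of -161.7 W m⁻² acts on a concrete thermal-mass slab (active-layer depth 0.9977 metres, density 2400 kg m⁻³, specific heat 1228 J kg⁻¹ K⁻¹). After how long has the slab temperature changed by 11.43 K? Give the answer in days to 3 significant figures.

2.41 days

Areal heat capacity C = ρ c_p D = 2400 × 1228 × 0.9977 = 2.94×10^6 J/(m^2 K).
Time required: Δt = C ΔT / F = 2.94×10^6 × -11.43 / -161.7 = 2.08×10^5 s.
In days: 2.08×10^5 s / (86400 s/day) = 2.41 days.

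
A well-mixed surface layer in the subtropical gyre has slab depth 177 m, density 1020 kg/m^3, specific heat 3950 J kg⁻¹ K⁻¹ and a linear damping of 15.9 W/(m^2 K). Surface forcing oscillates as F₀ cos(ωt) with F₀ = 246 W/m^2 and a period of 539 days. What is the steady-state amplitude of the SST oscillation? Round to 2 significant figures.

Areal heat capacity C = ρ c_p D = 1020 × 3950 × 177 = 7.13×10^8 J/(m^2 K).
Angular frequency ω = 2π / T = 2π / 4.66×10^7 s = 1.35×10^-7 s⁻¹.
√((Cω)² + λ²) = √((96.2)² + 15.9²) = 97.5 W/(m²·K).
Amplitude A = F₀ / √((Cω)²+λ²) = 246 / 97.5 = 2.52 K.

2.5 K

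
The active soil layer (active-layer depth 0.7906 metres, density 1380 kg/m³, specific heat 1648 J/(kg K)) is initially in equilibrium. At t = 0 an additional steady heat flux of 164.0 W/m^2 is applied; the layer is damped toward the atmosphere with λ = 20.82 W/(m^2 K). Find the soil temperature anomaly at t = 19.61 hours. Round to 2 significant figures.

Areal heat capacity C = ρ c_p D = 1380 × 1648 × 0.7906 = 1.80×10^6 J/(m²·K).
τ = C / λ = 1.80×10^6 / 20.82 = 86400 s.
Equilibrium anomaly ΔT_eq = F / λ = 164.0 / 20.82 = 7.88 K.
t = 19.61 hours = 70600 s, so t/τ = 0.817.
ΔT(t) = ΔT_eq (1 − e^(−t/τ)) = 7.88 × (1 − e^−0.817) = 4.40 K.

4.4 K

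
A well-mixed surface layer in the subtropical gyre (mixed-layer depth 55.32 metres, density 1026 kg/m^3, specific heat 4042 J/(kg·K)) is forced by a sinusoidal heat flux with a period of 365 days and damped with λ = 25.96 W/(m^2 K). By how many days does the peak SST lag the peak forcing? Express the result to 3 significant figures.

Areal heat capacity C = ρ c_p D = 1026 × 4042 × 55.32 = 2.29×10^8 J/(m²·K).
ω = 2π / 3.15×10^7 s = 1.99×10^-7 s⁻¹.
Phase lag φ = arctan(Cω/λ) = arctan(45.7/25.96) = 1.05 rad.
Time lag = φ / ω = 1.05 / 1.99×10^-7 = 5.29×10^6 s = 61.2 days.

61.2 days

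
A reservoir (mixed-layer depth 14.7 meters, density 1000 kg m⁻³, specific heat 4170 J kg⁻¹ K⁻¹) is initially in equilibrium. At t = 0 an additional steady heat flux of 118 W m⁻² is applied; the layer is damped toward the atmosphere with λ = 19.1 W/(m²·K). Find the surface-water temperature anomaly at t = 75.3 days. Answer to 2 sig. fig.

Areal heat capacity C = ρ c_p D = 1000 × 4170 × 14.7 = 6.13×10^7 J m⁻² K⁻¹.
τ = C / λ = 6.13×10^7 / 19.1 = 3.21×10^6 s.
Equilibrium anomaly ΔT_eq = F / λ = 118 / 19.1 = 6.18 K.
t = 75.3 days = 6.51×10^6 s, so t/τ = 2.03.
ΔT(t) = ΔT_eq (1 − e^(−t/τ)) = 6.18 × (1 − e^−2.03) = 5.36 K.

5.4 K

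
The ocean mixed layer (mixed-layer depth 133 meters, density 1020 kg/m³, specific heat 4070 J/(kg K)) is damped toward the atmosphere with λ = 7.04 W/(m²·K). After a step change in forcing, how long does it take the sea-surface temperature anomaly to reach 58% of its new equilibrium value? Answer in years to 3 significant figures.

Areal heat capacity C = ρ c_p D = 1020 × 4070 × 133 = 5.52×10^8 J m⁻² K⁻¹.
τ = C / λ = 5.52×10^8 / 7.04 = 7.84×10^7 s.
Fraction reached: 1 − e^(−t/τ) = 0.58 ⇒ t = −τ ln(1 − 0.58) = τ × 0.868.
t = 6.80×10^7 s = 2.16 years.

2.16 years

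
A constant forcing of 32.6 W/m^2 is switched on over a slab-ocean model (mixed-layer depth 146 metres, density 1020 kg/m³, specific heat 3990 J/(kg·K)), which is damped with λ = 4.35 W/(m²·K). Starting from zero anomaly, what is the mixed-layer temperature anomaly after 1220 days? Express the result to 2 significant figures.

Areal heat capacity C = ρ c_p D = 1020 × 3990 × 146 = 5.94×10^8 J m⁻² K⁻¹.
τ = C / λ = 5.94×10^8 / 4.35 = 1.37×10^8 s.
Equilibrium anomaly ΔT_eq = F / λ = 32.6 / 4.35 = 7.49 K.
t = 1220 days = 1.05×10^8 s, so t/τ = 0.772.
ΔT(t) = ΔT_eq (1 − e^(−t/τ)) = 7.49 × (1 − e^−0.772) = 4.03 K.

4.0 K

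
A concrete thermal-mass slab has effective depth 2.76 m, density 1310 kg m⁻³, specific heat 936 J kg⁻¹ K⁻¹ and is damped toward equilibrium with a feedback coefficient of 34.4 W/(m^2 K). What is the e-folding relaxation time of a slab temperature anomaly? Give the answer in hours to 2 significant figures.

Areal heat capacity C = ρ c_p D = 1310 × 936 × 2.76 = 3.38×10^6 J m⁻² K⁻¹.
Relaxation time τ = C / λ = 3.38×10^6 / 34.4 = 98400 s.
In hours: 98400 s / (3600 s/hour) = 27.3 hours.

27 hours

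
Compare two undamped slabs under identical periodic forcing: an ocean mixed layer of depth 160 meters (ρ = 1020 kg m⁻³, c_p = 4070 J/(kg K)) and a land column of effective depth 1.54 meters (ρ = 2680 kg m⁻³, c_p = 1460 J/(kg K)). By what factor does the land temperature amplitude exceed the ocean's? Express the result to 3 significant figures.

110

C_ocean = 1020 × 4070 × 160 = 6.64×10^8 J/(m²·K).
C_land = 2680 × 1460 × 1.54 = 6.03×10^6 J/(m²·K).
Undamped amplitude ∝ 1/C, so A_land/A_ocean = C_ocean/C_land = 110.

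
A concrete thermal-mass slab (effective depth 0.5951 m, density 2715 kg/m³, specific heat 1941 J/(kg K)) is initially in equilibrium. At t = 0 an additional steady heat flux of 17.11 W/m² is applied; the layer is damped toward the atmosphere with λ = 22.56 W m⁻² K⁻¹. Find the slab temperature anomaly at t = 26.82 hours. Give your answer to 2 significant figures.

Areal heat capacity C = ρ c_p D = 2715 × 1941 × 0.5951 = 3.14×10^6 J/(m²·K).
τ = C / λ = 3.14×10^6 / 22.56 = 1.39×10^5 s.
Equilibrium anomaly ΔT_eq = F / λ = 17.11 / 22.56 = 0.758 K.
t = 26.82 hours = 96600 s, so t/τ = 0.695.
ΔT(t) = ΔT_eq (1 − e^(−t/τ)) = 0.758 × (1 − e^−0.695) = 0.380 K.

0.38 K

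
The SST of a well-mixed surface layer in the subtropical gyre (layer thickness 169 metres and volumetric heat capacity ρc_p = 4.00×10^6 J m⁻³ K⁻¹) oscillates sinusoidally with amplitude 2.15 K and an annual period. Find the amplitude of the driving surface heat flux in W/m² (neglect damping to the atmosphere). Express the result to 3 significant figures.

290

Areal heat capacity C = ρc_p × D = 4.00×10^6 × 169 = 6.76×10^8 J m⁻² K⁻¹.
ω = 2π / 3.15×10^7 s = 1.99×10^-7 s⁻¹.
Cω = 6.76×10^8 × 1.99×10^-7 = 135 W/(m²·K).
F₀ = A × Cω = 2.15 × 135 = 290 W/m².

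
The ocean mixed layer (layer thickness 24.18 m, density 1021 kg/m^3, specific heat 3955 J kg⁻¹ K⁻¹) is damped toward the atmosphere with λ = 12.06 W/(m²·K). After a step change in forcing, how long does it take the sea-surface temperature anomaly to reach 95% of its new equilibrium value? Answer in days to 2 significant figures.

280 days

Areal heat capacity C = ρ c_p D = 1021 × 3955 × 24.18 = 9.76×10^7 J/(m²·K).
τ = C / λ = 9.76×10^7 / 12.06 = 8.10×10^6 s.
Fraction reached: 1 − e^(−t/τ) = 0.95 ⇒ t = −τ ln(1 − 0.95) = τ × 3.00.
t = 2.43×10^7 s = 281 days.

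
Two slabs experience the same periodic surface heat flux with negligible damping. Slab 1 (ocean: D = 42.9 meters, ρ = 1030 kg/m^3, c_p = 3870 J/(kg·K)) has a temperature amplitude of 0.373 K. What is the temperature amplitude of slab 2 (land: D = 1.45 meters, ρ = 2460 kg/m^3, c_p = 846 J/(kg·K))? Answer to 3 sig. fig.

C_ocean = 1.71×10^8 J/(m²·K); C_land = 3.02×10^6 J/(m²·K).
A ∝ 1/C ⇒ A_land = A_ocean × C_ocean/C_land = 0.373 × 56.7 = 21.1 K.

21.1 K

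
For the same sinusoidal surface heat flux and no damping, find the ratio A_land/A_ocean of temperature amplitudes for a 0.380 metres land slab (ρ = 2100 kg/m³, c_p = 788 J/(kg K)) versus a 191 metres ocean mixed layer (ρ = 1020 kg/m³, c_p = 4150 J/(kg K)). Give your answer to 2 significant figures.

C_ocean = 1020 × 4150 × 191 = 8.09×10^8 J/(m²·K).
C_land = 2100 × 788 × 0.380 = 6.29×10^5 J/(m²·K).
Undamped amplitude ∝ 1/C, so A_land/A_ocean = C_ocean/C_land = 1290.

1300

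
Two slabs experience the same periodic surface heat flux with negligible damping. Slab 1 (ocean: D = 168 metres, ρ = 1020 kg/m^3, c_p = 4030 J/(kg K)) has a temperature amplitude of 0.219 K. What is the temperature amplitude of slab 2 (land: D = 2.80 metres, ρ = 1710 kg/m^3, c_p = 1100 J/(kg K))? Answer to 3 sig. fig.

28.7 K

C_ocean = 6.91×10^8 J/(m²·K); C_land = 5.27×10^6 J/(m²·K).
A ∝ 1/C ⇒ A_land = A_ocean × C_ocean/C_land = 0.219 × 131 = 28.7 K.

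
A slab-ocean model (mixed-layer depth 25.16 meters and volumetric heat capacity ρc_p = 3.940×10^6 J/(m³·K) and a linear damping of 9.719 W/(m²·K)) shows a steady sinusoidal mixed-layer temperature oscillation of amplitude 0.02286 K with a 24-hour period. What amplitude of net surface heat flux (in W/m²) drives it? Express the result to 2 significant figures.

160

Areal heat capacity C = ρc_p × D = 3.940×10^6 × 25.16 = 9.91×10^7 J m⁻² K⁻¹.
ω = 2π / 86400 s = 7.27×10^-5 s⁻¹.
√((Cω)² + λ²) = √((7210)² + 9.719²) = 7210 W/(m²·K).
F₀ = A × √((Cω)²+λ²) = 0.02286 × 7210 = 165 W/m².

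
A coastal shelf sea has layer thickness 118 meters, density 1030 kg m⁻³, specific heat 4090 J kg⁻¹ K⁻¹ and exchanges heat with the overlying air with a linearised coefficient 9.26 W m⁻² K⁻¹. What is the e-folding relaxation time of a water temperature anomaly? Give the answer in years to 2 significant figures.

1.7 years

Areal heat capacity C = ρ c_p D = 1030 × 4090 × 118 = 4.97×10^8 J/(m²·K).
Relaxation time τ = C / λ = 4.97×10^8 / 9.26 = 5.37×10^7 s.
In years: 5.37×10^7 s / (3.156×10^7 s/year) = 1.70 years.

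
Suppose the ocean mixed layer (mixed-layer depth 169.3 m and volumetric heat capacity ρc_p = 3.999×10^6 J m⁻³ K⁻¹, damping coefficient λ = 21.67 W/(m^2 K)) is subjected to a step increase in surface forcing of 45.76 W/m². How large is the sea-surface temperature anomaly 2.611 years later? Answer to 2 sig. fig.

Areal heat capacity C = ρc_p × D = 3.999×10^6 × 169.3 = 6.77×10^8 J m⁻² K⁻¹.
τ = C / λ = 6.77×10^8 / 21.67 = 3.12×10^7 s.
Equilibrium anomaly ΔT_eq = F / λ = 45.76 / 21.67 = 2.11 K.
t = 2.611 years = 8.24×10^7 s, so t/τ = 2.64.
ΔT(t) = ΔT_eq (1 − e^(−t/τ)) = 2.11 × (1 − e^−2.64) = 1.96 K.

2.0 K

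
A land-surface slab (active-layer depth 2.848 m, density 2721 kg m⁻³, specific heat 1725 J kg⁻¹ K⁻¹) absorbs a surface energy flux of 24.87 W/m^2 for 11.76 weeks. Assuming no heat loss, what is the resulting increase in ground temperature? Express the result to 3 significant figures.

Areal heat capacity C = ρ c_p D = 2721 × 1725 × 2.848 = 1.34×10^7 J/(m²·K).
Net heat input Q = F Δt = 24.87 × (11.76 weeks × 6.048×10^5 s/week) = 1.77×10^8 J/m².
ΔT = Q / C = 1.77×10^8 / 1.34×10^7 = 13.2 K.

13.2 K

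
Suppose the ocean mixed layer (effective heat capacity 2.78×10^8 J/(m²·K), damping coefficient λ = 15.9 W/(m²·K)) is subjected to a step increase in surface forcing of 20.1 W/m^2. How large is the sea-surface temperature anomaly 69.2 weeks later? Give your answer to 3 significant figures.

1.15 K

Areal heat capacity C = 2.78×10^8 J/(m²·K) (given).
τ = C / λ = 2.78×10^8 / 15.9 = 1.75×10^7 s.
Equilibrium anomaly ΔT_eq = F / λ = 20.1 / 15.9 = 1.26 K.
t = 69.2 weeks = 4.19×10^7 s, so t/τ = 2.39.
ΔT(t) = ΔT_eq (1 − e^(−t/τ)) = 1.26 × (1 − e^−2.39) = 1.15 K.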